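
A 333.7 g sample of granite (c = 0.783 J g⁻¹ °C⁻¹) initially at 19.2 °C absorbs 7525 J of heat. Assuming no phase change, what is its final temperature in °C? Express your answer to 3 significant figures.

T_f = 48.0 °C

ΔT = q / (m c) = 7525 / (333.7 × 0.783) = 28.80 °C
T_f = 19.2 + 28.80 = 48.00 °C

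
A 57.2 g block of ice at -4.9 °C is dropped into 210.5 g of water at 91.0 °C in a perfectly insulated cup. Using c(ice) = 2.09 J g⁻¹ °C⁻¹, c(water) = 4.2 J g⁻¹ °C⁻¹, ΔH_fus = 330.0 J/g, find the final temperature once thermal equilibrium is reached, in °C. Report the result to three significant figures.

Heat to bring ice to 0 °C and melt it: q₁ = 57.2×2.09×4.9 + 57.2×330.0 = 19462 J
Heat the water can supply cooling to 0 °C: 210.5×4.2×91.0 = 80453.1 J > q₁, so all ice melts.
Energy balance: 210.5×4.2×(91.0 − T) = 19462 + 57.2×4.2×(T − 0)
884.1(91.0 − T) = 19462 + 240.24 T
80453.1 − 19462 = 1124.34 T
T = 60991.1 / 1124.34 = 54.246 °C

T_f = 54.2 °C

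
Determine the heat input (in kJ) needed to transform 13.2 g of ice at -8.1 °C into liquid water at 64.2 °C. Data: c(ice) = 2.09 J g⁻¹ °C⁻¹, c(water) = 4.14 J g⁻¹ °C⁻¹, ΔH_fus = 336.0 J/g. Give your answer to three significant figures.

q = 8.17 kJ

q1 (heat ice -8.1→0.0 °C): 13.2 × 2.09 × 8.1 = 223 J
q2 (melt at 0 °C): 13.2 × 336.0 = 4435 J
q3 (heat water 0.0→64.2 °C): 13.2 × 4.14 × 64.2 = 3508 J
Total: 223 + 4435 + 3508 = 8166 J = 8.17 kJ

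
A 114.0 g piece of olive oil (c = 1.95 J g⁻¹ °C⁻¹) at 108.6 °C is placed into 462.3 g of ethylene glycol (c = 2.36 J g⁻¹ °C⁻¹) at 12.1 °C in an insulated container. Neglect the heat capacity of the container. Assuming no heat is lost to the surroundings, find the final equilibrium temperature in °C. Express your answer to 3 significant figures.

T_f = 28.4 °C

Heat lost by olive oil = heat gained by ethylene glycol.
(114.0)(1.95)(108.6 − T) = (462.3)(2.36)(T − 12.1)
222.3 (108.6 − T) = 1091.028 (T − 12.1)
24142 − 222.3 T = 1091.028 T − 13201
37343 = 1313.328 T
T = 28.43 °C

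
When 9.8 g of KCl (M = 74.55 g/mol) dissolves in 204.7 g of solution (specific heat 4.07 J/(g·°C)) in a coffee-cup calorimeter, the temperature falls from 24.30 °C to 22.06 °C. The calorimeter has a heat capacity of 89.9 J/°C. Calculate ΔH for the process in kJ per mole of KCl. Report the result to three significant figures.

|ΔT| = |22.06 − 24.30| = 2.24 °C
|q_surr| = (204.7 × 4.07 + 89.9) × 2.24 = 923.029 × 2.24 = 2068 J
n(KCl) = 9.8 / 74.55 = 0.1315 mol
Temperature fell, so q_rxn = +|q_surr| = 2.068 kJ
ΔH = q_rxn / n = 15.73 kJ/mol

ΔH = 15.7 kJ/mol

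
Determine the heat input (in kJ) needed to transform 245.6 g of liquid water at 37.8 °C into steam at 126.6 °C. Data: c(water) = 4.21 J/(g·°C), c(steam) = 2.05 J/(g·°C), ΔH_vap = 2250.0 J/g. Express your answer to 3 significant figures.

q1 (heat water 37.8→100.0 °C): 245.6 × 4.21 × 62.2 = 64313 J
q2 (vaporize at 100 °C): 245.6 × 2250.0 = 552600 J
q3 (heat steam 100.0→126.6 °C): 245.6 × 2.05 × 26.6 = 13393 J
Total: 64313 + 552600 + 13393 = 630306 J = 630 kJ

q = 630 kJ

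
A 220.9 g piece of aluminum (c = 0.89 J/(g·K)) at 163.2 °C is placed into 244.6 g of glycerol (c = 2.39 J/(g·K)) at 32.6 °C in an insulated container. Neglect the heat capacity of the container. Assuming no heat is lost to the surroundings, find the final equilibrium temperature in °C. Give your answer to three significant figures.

Heat lost by aluminum = heat gained by glycerol.
(220.9)(0.89)(163.2 − T) = (244.6)(2.39)(T − 32.6)
196.601 (163.2 − T) = 584.594 (T − 32.6)
32085 − 196.601 T = 584.594 T − 19058
51143 = 781.195 T
T = 65.47 °C

T_f = 65.5 °C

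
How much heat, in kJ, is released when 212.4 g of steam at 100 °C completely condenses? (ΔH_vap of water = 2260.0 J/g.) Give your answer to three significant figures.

q = m × ΔH_vap = 212.4 × 2260.0 = 480000 J = 480 kJ

q = 480 kJ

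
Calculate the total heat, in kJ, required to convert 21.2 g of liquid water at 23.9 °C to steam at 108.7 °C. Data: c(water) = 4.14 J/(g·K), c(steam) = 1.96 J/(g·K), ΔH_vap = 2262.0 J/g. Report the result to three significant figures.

q1 (heat water 23.9→100.0 °C): 21.2 × 4.14 × 76.1 = 6679 J
q2 (vaporize at 100 °C): 21.2 × 2262.0 = 47954 J
q3 (heat steam 100.0→108.7 °C): 21.2 × 1.96 × 8.7 = 362 J
Total: 6679 + 47954 + 362 = 54995 J = 55.0 kJ

q = 55.0 kJ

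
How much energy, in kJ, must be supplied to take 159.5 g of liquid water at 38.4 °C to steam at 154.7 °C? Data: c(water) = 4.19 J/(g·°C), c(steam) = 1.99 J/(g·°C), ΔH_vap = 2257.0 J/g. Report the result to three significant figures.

q = 419 kJ

q1 (heat water 38.4→100.0 °C): 159.5 × 4.19 × 61.6 = 41168 J
q2 (vaporize at 100 °C): 159.5 × 2257.0 = 359992 J
q3 (heat steam 100.0→154.7 °C): 159.5 × 1.99 × 54.7 = 17362 J
Total: 41168 + 359992 + 17362 = 418522 J = 419 kJ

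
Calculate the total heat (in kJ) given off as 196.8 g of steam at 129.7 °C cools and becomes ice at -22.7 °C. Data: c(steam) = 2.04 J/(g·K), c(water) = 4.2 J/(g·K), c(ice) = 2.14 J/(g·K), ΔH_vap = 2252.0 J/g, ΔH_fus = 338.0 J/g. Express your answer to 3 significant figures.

q1 (cool steam 129.7→100 °C): 196.8 × 2.04 × 29.7 = 11924 J
q2 (condense at 100 °C): 196.8 × 2252.0 = 443194 J
q3 (cool water 100→0 °C): 196.8 × 4.2 × 100.0 = 82656 J
q4 (freeze at 0 °C): 196.8 × 338.0 = 66518 J
q5 (cool ice 0→-22.7 °C): 196.8 × 2.14 × 22.7 = 9560 J
Total: 11924 + 443194 + 82656 + 66518 + 9560 = 613852 J = 614 kJ

q = 614 kJ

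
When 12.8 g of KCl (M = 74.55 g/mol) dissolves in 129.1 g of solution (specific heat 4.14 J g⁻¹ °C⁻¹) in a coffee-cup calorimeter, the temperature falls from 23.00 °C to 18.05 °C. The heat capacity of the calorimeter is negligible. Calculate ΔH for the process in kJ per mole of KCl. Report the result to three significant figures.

|ΔT| = |18.05 − 23.00| = 4.95 °C
|q_surr| = (129.1 × 4.14) × 4.95 = 534.474 × 4.95 = 2646 J
n(KCl) = 12.8 / 74.55 = 0.1717 mol
Temperature fell, so q_rxn = +|q_surr| = 2.646 kJ
ΔH = q_rxn / n = 15.41 kJ/mol

ΔH = 15.4 kJ/mol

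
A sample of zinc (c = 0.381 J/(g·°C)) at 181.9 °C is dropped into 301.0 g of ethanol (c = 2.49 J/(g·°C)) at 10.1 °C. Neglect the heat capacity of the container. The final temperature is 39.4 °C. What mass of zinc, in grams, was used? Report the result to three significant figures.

q_gained = (301.0 × 2.49) × (39.4 − 10.1) = 21960 J
q_lost = m × 0.381 × (181.9 − 39.4) = 54.2925 m
m = 21960 / 54.2925 = 404 g

m = 404 g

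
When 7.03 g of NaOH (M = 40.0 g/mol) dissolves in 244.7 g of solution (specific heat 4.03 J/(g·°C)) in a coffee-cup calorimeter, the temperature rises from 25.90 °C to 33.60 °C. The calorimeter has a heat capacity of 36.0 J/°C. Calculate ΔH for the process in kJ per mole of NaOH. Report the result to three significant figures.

ΔH = -44.8 kJ/mol

|ΔT| = |33.60 − 25.90| = 7.70 °C
|q_surr| = (244.7 × 4.03 + 36.0) × 7.70 = 1022.141 × 7.70 = 7870 J
n(NaOH) = 7.03 / 40.0 = 0.1758 mol
Temperature rose, so q_rxn = −|q_surr| = -7.870 kJ
ΔH = q_rxn / n = -44.77 kJ/mol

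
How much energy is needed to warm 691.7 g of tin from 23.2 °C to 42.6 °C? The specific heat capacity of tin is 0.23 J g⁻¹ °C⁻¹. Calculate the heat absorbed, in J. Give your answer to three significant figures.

q = m c ΔT = 691.7 × 0.23 × (42.6 − 23.2)
q = 691.7 × 0.23 × 19.4 = 3086 J

q = 3090 J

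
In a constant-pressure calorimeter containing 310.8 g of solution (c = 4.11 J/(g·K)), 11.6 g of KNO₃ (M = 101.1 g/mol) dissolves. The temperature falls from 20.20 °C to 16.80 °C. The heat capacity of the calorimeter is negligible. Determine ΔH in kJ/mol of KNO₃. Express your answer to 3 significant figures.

ΔH = 37.9 kJ/mol

|ΔT| = |16.80 − 20.20| = 3.40 °C
|q_surr| = (310.8 × 4.11) × 3.40 = 1277.388 × 3.40 = 4343 J
n(KNO₃) = 11.6 / 101.1 = 0.1147 mol
Temperature fell, so q_rxn = +|q_surr| = 4.343 kJ
ΔH = q_rxn / n = 37.86 kJ/mol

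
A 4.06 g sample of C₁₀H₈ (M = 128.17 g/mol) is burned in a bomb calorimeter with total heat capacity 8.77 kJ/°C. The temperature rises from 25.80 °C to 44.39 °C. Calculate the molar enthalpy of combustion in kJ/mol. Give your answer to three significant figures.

ΔH = -5150 kJ/mol

ΔT = 44.39 − 25.80 = 18.59 °C
q_cal = C_cal × ΔT = 8.77 × 18.59 = 163.0343 kJ
n = 4.06 / 128.17 = 0.03168 mol
q_rxn = −q_cal = -163.0343 kJ
ΔH = -163.0343 / 0.03168 = -5146 kJ/mol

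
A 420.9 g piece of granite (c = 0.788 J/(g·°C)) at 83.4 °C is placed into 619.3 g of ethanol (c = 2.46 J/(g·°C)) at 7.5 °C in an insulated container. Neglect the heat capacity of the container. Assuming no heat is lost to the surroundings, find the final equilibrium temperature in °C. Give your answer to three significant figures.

T_f = 21.1 °C

Heat lost by granite = heat gained by ethanol.
(420.9)(0.788)(83.4 − T) = (619.3)(2.46)(T − 7.5)
331.6692 (83.4 − T) = 1523.478 (T − 7.5)
27661 − 331.6692 T = 1523.478 T − 11426
39087 = 1855.1472 T
T = 21.07 °C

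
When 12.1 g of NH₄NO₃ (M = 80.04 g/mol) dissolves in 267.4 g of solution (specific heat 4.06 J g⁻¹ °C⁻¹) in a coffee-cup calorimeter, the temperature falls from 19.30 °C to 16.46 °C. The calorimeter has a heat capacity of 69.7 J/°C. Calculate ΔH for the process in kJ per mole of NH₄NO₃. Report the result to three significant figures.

|ΔT| = |16.46 − 19.30| = 2.84 °C
|q_surr| = (267.4 × 4.06 + 69.7) × 2.84 = 1155.344 × 2.84 = 3281 J
n(NH₄NO₃) = 12.1 / 80.04 = 0.1512 mol
Temperature fell, so q_rxn = +|q_surr| = 3.281 kJ
ΔH = q_rxn / n = 21.70 kJ/mol

ΔH = 21.7 kJ/mol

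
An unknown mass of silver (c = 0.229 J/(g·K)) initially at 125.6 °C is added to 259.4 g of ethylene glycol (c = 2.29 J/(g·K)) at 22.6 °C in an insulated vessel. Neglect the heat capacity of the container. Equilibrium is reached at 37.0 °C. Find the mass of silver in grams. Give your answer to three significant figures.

q_gained = (259.4 × 2.29) × (37.0 − 22.6) = 8554 J
q_lost = m × 0.229 × (125.6 − 37.0) = 20.2894 m
m = 8554 / 20.2894 = 422 g

m = 422 g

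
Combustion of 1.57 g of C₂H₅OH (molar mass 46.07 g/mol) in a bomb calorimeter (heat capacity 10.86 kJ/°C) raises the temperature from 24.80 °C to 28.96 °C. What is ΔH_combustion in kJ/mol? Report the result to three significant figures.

ΔH = -1330 kJ/mol

ΔT = 28.96 − 24.80 = 4.16 °C
q_cal = C_cal × ΔT = 10.86 × 4.16 = 45.1776 kJ
n = 1.57 / 46.07 = 0.03408 mol
q_rxn = −q_cal = -45.1776 kJ
ΔH = -45.1776 / 0.03408 = -1326 kJ/mol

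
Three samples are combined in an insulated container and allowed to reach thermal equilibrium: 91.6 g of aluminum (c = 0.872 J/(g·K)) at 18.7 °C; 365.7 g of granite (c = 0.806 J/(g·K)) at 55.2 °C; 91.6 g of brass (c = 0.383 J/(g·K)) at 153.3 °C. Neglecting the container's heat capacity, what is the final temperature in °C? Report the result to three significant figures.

Σ mᵢcᵢ(T − Tᵢ) = 0  ⇒  T = Σ mᵢcᵢTᵢ / Σ mᵢcᵢ
Σ mᵢcᵢ = 91.6×0.872 + 365.7×0.806 + 91.6×0.383 = 409.7122
Σ mᵢcᵢTᵢ = 79.8752×18.7 + 294.7542×55.2 + 35.0828×153.3 = 23142
T = 23142 / 409.7122 = 56.48 °C

T_f = 56.5 °C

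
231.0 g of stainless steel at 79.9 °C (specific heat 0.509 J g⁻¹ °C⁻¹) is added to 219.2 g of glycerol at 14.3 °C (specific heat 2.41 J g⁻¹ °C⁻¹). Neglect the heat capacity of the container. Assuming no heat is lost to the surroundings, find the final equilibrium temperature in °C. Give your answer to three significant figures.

Heat lost by stainless steel = heat gained by glycerol.
(231.0)(0.509)(79.9 − T) = (219.2)(2.41)(T − 14.3)
117.579 (79.9 − T) = 528.272 (T − 14.3)
9394.6 − 117.579 T = 528.272 T − 7554.3
16948.9 = 645.851 T
T = 26.24 °C

T_f = 26.2 °C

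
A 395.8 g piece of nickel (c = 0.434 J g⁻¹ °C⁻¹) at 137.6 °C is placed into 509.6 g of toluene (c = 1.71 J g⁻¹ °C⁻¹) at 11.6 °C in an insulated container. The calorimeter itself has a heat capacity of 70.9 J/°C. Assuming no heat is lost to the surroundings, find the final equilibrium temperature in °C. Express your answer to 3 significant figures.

T_f = 31.0 °C

Heat lost by nickel = heat gained by toluene + calorimeter.
(395.8)(0.434)(137.6 − T) = [(509.6)(1.71) + 70.9](T − 11.6)
171.7772 (137.6 − T) = 942.316 (T − 11.6)
23637 − 171.7772 T = 942.316 T − 10931
34568 = 1114.0932 T
T = 31.03 °C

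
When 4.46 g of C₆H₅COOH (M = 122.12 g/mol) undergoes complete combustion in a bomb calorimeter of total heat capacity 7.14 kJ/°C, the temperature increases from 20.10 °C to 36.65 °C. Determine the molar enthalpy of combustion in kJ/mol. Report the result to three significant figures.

ΔT = 36.65 − 20.10 = 16.55 °C
q_cal = C_cal × ΔT = 7.14 × 16.55 = 118.167 kJ
n = 4.46 / 122.12 = 0.03652 mol
q_rxn = −q_cal = -118.167 kJ
ΔH = -118.167 / 0.03652 = -3236 kJ/mol

ΔH = -3240 kJ/mol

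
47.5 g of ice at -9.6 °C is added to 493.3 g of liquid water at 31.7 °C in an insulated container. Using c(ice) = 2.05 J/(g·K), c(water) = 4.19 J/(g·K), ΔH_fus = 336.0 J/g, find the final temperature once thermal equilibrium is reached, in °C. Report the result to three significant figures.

Heat to bring ice to 0 °C and melt it: q₁ = 47.5×2.05×9.6 + 47.5×336.0 = 16895 J
Heat the water can supply cooling to 0 °C: 493.3×4.19×31.7 = 65521.6 J > q₁, so all ice melts.
Energy balance: 493.3×4.19×(31.7 − T) = 16895 + 47.5×4.19×(T − 0)
2066.927(31.7 − T) = 16895 + 199.025 T
65521.6 − 16895 = 2265.952 T
T = 48626.6 / 2265.952 = 21.46 °C

T_f = 21.5 °C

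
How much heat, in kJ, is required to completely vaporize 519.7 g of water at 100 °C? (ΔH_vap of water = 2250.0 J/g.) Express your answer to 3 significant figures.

q = m × ΔH_vap = 519.7 × 2250.0 = 1169000 J = 1170 kJ

q = 1170 kJ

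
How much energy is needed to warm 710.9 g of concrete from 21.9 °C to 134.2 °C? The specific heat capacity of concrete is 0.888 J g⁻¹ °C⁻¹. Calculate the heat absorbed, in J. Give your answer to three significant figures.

q = 70900 J

q = m c ΔT = 710.9 × 0.888 × (134.2 − 21.9)
q = 710.9 × 0.888 × 112.3 = 70890 J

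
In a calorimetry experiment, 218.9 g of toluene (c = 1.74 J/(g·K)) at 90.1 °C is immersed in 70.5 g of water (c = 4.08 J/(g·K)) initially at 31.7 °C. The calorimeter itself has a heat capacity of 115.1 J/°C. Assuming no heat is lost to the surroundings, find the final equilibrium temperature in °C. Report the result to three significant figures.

Heat lost by toluene = heat gained by water + calorimeter.
(218.9)(1.74)(90.1 − T) = [(70.5)(4.08) + 115.1](T − 31.7)
380.886 (90.1 − T) = 402.74 (T − 31.7)
34318 − 380.886 T = 402.74 T − 12767
47085 = 783.626 T
T = 60.09 °C

T_f = 60.1 °C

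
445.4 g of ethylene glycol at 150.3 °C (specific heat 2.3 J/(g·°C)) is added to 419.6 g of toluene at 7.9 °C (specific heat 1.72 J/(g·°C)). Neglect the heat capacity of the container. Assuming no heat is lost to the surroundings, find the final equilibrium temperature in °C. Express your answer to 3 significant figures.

Heat lost by ethylene glycol = heat gained by toluene.
(445.4)(2.3)(150.3 − T) = (419.6)(1.72)(T − 7.9)
1024.42 (150.3 − T) = 721.712 (T − 7.9)
153970 − 1024.42 T = 721.712 T − 5701.5
159671.5 = 1746.132 T
T = 91.44 °C

T_f = 91.4 °C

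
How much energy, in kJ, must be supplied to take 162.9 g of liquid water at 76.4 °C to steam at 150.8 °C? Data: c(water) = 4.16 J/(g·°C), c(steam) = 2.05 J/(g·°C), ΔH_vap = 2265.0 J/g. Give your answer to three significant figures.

q1 (heat water 76.4→100.0 °C): 162.9 × 4.16 × 23.6 = 15993 J
q2 (vaporize at 100 °C): 162.9 × 2265.0 = 368969 J
q3 (heat steam 100.0→150.8 °C): 162.9 × 2.05 × 50.8 = 16964 J
Total: 15993 + 368969 + 16964 = 401926 J = 402 kJ

q = 402 kJ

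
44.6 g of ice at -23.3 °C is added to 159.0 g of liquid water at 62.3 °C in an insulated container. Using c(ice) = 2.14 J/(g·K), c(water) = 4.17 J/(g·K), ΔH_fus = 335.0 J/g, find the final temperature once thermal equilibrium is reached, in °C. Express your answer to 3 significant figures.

Heat to bring ice to 0 °C and melt it: q₁ = 44.6×2.14×23.3 + 44.6×335.0 = 17165 J
Heat the water can supply cooling to 0 °C: 159.0×4.17×62.3 = 41306.8 J > q₁, so all ice melts.
Energy balance: 159.0×4.17×(62.3 − T) = 17165 + 44.6×4.17×(T − 0)
663.03(62.3 − T) = 17165 + 185.982 T
41306.8 − 17165 = 849.012 T
T = 24141.8 / 849.012 = 28.44 °C

T_f = 28.4 °C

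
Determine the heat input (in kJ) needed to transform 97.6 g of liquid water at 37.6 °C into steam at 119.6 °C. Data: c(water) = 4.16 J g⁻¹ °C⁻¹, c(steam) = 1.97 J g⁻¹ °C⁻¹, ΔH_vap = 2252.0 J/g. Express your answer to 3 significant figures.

q1 (heat water 37.6→100.0 °C): 97.6 × 4.16 × 62.4 = 25335 J
q2 (vaporize at 100 °C): 97.6 × 2252.0 = 219795 J
q3 (heat steam 100.0→119.6 °C): 97.6 × 1.97 × 19.6 = 3769 J
Total: 25335 + 219795 + 3769 = 248899 J = 249 kJ

q = 249 kJ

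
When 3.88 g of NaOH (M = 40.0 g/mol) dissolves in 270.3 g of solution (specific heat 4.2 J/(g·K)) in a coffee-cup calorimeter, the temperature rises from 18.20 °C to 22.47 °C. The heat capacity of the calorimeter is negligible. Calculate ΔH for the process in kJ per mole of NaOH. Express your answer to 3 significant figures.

|ΔT| = |22.47 − 18.20| = 4.27 °C
|q_surr| = (270.3 × 4.2) × 4.27 = 1135.26 × 4.27 = 4848 J
n(NaOH) = 3.88 / 40.0 = 0.09700 mol
Temperature rose, so q_rxn = −|q_surr| = -4.848 kJ
ΔH = q_rxn / n = -49.98 kJ/mol

ΔH = -50.0 kJ/mol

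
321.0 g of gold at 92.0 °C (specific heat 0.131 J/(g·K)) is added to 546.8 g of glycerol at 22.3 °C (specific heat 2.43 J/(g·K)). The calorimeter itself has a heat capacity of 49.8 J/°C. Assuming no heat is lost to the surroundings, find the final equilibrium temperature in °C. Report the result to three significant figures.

T_f = 24.4 °C

Heat lost by gold = heat gained by glycerol + calorimeter.
(321.0)(0.131)(92.0 − T) = [(546.8)(2.43) + 49.8](T − 22.3)
42.051 (92.0 − T) = 1378.524 (T − 22.3)
3868.7 − 42.051 T = 1378.524 T − 30741
34609.7 = 1420.575 T
T = 24.36 °C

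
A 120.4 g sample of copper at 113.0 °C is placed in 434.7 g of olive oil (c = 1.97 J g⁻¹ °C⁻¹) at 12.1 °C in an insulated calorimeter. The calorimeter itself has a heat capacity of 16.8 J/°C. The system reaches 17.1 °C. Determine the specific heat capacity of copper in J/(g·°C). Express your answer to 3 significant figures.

q_gained = (434.7 × 1.97 + 16.8) × (17.1 − 12.1) = 4366 J
q_lost = 120.4 × c × (113.0 − 17.1) = 11546.36 c
Set equal: c = 4366 / 11546.36 = 0.378 J/(g·°C)

c = 0.378 J/(g·°C)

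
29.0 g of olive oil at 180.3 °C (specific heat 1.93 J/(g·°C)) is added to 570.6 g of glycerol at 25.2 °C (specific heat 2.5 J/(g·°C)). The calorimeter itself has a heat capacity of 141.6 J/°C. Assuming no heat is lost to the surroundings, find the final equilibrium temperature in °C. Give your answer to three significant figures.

Heat lost by olive oil = heat gained by glycerol + calorimeter.
(29.0)(1.93)(180.3 − T) = [(570.6)(2.5) + 141.6](T − 25.2)
55.97 (180.3 − T) = 1568.1 (T − 25.2)
10091 − 55.97 T = 1568.1 T − 39516
49607 = 1624.07 T
T = 30.54 °C

T_f = 30.5 °C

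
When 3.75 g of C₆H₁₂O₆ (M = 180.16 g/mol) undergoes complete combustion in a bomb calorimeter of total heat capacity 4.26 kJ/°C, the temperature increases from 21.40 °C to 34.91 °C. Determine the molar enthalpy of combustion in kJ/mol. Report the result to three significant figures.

ΔH = -2760 kJ/mol

ΔT = 34.91 − 21.40 = 13.51 °C
q_cal = C_cal × ΔT = 4.26 × 13.51 = 57.5526 kJ
n = 3.75 / 180.16 = 0.020815 mol
q_rxn = −q_cal = -57.5526 kJ
ΔH = -57.5526 / 0.020815 = -2764.96 kJ/mol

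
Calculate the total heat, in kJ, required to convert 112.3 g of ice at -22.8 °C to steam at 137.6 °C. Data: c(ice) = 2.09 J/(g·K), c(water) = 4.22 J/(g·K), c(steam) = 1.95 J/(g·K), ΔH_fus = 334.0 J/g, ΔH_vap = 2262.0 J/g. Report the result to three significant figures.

q1 (heat ice -22.8→0.0 °C): 112.3 × 2.09 × 22.8 = 5351 J
q2 (melt at 0 °C): 112.3 × 334.0 = 37508 J
q3 (heat water 0.0→100.0 °C): 112.3 × 4.22 × 100.0 = 47391 J
q4 (vaporize at 100 °C): 112.3 × 2262.0 = 254023 J
q5 (heat steam 100.0→137.6 °C): 112.3 × 1.95 × 37.6 = 8234 J
Total: 5351 + 37508 + 47391 + 254023 + 8234 = 352507 J = 353 kJ

q = 353 kJ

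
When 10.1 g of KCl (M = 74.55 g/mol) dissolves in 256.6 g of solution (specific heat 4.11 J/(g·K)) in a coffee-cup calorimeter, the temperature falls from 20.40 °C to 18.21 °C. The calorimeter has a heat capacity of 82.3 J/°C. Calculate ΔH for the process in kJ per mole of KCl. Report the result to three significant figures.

|ΔT| = |18.21 − 20.40| = 2.19 °C
|q_surr| = (256.6 × 4.11 + 82.3) × 2.19 = 1136.926 × 2.19 = 2490 J
n(KCl) = 10.1 / 74.55 = 0.1355 mol
Temperature fell, so q_rxn = +|q_surr| = 2.490 kJ
ΔH = q_rxn / n = 18.38 kJ/mol

ΔH = 18.4 kJ/mol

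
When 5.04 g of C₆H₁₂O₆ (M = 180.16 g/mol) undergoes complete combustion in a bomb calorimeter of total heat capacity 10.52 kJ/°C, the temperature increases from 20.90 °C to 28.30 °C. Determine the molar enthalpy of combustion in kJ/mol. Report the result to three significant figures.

ΔH = -2780 kJ/mol

ΔT = 28.30 − 20.90 = 7.40 °C
q_cal = C_cal × ΔT = 10.52 × 7.40 = 77.848 kJ
n = 5.04 / 180.16 = 0.02798 mol
q_rxn = −q_cal = -77.848 kJ
ΔH = -77.848 / 0.02798 = -2782 kJ/mol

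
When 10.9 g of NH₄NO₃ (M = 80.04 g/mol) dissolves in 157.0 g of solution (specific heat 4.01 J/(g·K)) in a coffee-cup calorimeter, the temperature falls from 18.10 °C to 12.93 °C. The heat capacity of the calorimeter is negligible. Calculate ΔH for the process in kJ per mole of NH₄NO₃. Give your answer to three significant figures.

|ΔT| = |12.93 − 18.10| = 5.17 °C
|q_surr| = (157.0 × 4.01) × 5.17 = 629.57 × 5.17 = 3255 J
n(NH₄NO₃) = 10.9 / 80.04 = 0.1362 mol
Temperature fell, so q_rxn = +|q_surr| = 3.255 kJ
ΔH = q_rxn / n = 23.90 kJ/mol

ΔH = 23.9 kJ/mol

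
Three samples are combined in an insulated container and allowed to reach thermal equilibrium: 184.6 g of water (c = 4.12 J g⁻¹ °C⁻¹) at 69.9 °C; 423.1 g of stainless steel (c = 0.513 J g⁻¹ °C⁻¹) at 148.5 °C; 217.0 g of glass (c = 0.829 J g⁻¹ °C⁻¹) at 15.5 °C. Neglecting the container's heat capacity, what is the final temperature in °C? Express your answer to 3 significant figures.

T_f = 76.2 °C

Σ mᵢcᵢ(T − Tᵢ) = 0  ⇒  T = Σ mᵢcᵢTᵢ / Σ mᵢcᵢ
Σ mᵢcᵢ = 184.6×4.12 + 423.1×0.513 + 217.0×0.829 = 1157.4953
Σ mᵢcᵢTᵢ = 760.552×69.9 + 217.0503×148.5 + 179.893×15.5 = 88183
T = 88183 / 1157.4953 = 76.18 °C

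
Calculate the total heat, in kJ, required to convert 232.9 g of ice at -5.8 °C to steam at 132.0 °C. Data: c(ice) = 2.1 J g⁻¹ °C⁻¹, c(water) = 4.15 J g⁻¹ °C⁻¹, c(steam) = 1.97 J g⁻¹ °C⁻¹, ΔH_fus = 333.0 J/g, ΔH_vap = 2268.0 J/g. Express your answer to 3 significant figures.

q = 720 kJ

q1 (heat ice -5.8→0.0 °C): 232.9 × 2.1 × 5.8 = 2837 J
q2 (melt at 0 °C): 232.9 × 333.0 = 77556 J
q3 (heat water 0.0→100.0 °C): 232.9 × 4.15 × 100.0 = 96654 J
q4 (vaporize at 100 °C): 232.9 × 2268.0 = 528217 J
q5 (heat steam 100.0→132.0 °C): 232.9 × 1.97 × 32.0 = 14682 J
Total: 2837 + 77556 + 96654 + 528217 + 14682 = 719946 J = 720 kJ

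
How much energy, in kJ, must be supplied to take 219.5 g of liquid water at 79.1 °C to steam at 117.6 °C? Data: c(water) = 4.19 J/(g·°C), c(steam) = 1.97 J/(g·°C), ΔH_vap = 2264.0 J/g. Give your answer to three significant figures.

q1 (heat water 79.1→100.0 °C): 219.5 × 4.19 × 20.9 = 19222 J
q2 (vaporize at 100 °C): 219.5 × 2264.0 = 496948 J
q3 (heat steam 100.0→117.6 °C): 219.5 × 1.97 × 17.6 = 7611 J
Total: 19222 + 496948 + 7611 = 523781 J = 524 kJ

q = 524 kJ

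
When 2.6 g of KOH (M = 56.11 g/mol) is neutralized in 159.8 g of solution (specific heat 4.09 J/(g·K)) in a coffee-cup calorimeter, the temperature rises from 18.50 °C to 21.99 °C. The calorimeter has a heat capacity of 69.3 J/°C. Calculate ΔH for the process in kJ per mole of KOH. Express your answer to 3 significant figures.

ΔH = -54.4 kJ/mol

|ΔT| = |21.99 − 18.50| = 3.49 °C
|q_surr| = (159.8 × 4.09 + 69.3) × 3.49 = 722.882 × 3.49 = 2523 J
n(KOH) = 2.6 / 56.11 = 0.04634 mol
Temperature rose, so q_rxn = −|q_surr| = -2.523 kJ
ΔH = q_rxn / n = -54.445 kJ/mol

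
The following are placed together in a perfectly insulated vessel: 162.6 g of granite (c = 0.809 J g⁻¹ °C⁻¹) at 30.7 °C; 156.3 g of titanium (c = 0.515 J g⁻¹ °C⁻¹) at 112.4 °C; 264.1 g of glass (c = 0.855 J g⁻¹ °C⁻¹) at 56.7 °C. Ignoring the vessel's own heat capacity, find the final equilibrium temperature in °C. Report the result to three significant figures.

T_f = 59.1 °C

Σ mᵢcᵢ(T − Tᵢ) = 0  ⇒  T = Σ mᵢcᵢTᵢ / Σ mᵢcᵢ
Σ mᵢcᵢ = 162.6×0.809 + 156.3×0.515 + 264.1×0.855 = 437.8434
Σ mᵢcᵢTᵢ = 131.5434×30.7 + 80.4945×112.4 + 225.8055×56.7 = 25889
T = 25889 / 437.8434 = 59.13 °C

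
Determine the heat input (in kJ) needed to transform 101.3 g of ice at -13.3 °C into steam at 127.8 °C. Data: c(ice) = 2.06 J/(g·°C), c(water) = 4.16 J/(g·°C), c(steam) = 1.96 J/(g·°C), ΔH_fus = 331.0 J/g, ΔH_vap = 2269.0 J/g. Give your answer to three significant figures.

q1 (heat ice -13.3→0.0 °C): 101.3 × 2.06 × 13.3 = 2775 J
q2 (melt at 0 °C): 101.3 × 331.0 = 33530 J
q3 (heat water 0.0→100.0 °C): 101.3 × 4.16 × 100.0 = 42141 J
q4 (vaporize at 100 °C): 101.3 × 2269.0 = 229850 J
q5 (heat steam 100.0→127.8 °C): 101.3 × 1.96 × 27.8 = 5520 J
Total: 2775 + 33530 + 42141 + 229850 + 5520 = 313816 J = 314 kJ

q = 314 kJ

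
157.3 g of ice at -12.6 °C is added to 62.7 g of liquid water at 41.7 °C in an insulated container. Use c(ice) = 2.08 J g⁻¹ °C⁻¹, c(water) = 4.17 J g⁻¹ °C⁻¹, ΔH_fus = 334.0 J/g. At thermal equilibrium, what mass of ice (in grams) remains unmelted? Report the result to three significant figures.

m_ice remaining = 137 g

Heat to warm all ice to 0 °C: 157.3×2.08×12.6 = 4122.5 J
Heat released by water cooling to 0 °C: 62.7×4.17×41.7 = 10903 J
10903 J < 4122.5 + 157.3×334.0 = 56660.7 J, so not all ice melts; final T = 0 °C.
Heat left for melting: 10903 − 4122.5 = 6780.5 J
Mass melted = 6780.5 / 334.0 = 20.30 g
Ice remaining = 157.3 − 20.30 = 137.00 g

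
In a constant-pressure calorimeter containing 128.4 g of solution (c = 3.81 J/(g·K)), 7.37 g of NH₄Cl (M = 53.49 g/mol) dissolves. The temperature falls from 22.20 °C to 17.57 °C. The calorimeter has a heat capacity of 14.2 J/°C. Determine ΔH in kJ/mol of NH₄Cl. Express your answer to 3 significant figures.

|ΔT| = |17.57 − 22.20| = 4.63 °C
|q_surr| = (128.4 × 3.81 + 14.2) × 4.63 = 503.404 × 4.63 = 2331 J
n(NH₄Cl) = 7.37 / 53.49 = 0.1378 mol
Temperature fell, so q_rxn = +|q_surr| = 2.331 kJ
ΔH = q_rxn / n = 16.92 kJ/mol

ΔH = 16.9 kJ/mol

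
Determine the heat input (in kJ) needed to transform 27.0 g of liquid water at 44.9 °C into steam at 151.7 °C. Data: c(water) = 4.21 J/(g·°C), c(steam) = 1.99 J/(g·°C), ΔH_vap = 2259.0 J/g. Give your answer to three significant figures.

q = 70.0 kJ

q1 (heat water 44.9→100.0 °C): 27.0 × 4.21 × 55.1 = 6263 J
q2 (vaporize at 100 °C): 27.0 × 2259.0 = 60993 J
q3 (heat steam 100.0→151.7 °C): 27.0 × 1.99 × 51.7 = 2778 J
Total: 6263 + 60993 + 2778 = 70034 J = 70.0 kJ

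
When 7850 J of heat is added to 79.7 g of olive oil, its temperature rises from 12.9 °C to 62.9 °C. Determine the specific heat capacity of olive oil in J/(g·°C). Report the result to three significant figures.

c = 1.97 J/(g·°C)

c = q / (m ΔT) = 7850 / (79.7 × 50.0)
c = 7850 / 3985 = 1.97 J/(g·°C)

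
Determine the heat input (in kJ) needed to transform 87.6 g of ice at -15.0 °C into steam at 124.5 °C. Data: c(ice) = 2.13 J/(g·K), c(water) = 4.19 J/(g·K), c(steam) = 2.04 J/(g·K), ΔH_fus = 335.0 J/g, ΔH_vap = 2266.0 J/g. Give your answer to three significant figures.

q1 (heat ice -15.0→0.0 °C): 87.6 × 2.13 × 15.0 = 2799 J
q2 (melt at 0 °C): 87.6 × 335.0 = 29346 J
q3 (heat water 0.0→100.0 °C): 87.6 × 4.19 × 100.0 = 36704 J
q4 (vaporize at 100 °C): 87.6 × 2266.0 = 198502 J
q5 (heat steam 100.0→124.5 °C): 87.6 × 2.04 × 24.5 = 4378 J
Total: 2799 + 29346 + 36704 + 198502 + 4378 = 271729 J = 272 kJ

q = 272 kJ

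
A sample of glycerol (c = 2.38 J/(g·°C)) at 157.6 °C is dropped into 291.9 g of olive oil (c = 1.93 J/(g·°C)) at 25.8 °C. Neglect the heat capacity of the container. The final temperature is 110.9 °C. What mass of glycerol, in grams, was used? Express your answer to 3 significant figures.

q_gained = (291.9 × 1.93) × (110.9 − 25.8) = 47940 J
q_lost = m × 2.38 × (157.6 − 110.9) = 111.146 m
m = 47940 / 111.146 = 431 g

m = 431 g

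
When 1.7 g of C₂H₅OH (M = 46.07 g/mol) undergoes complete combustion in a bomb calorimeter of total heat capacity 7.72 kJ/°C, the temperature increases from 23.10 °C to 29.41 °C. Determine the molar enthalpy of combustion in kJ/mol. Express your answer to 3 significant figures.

ΔT = 29.41 − 23.10 = 6.31 °C
q_cal = C_cal × ΔT = 7.72 × 6.31 = 48.7132 kJ
n = 1.7 / 46.07 = 0.03690 mol
q_rxn = −q_cal = -48.7132 kJ
ΔH = -48.7132 / 0.03690 = -1320 kJ/mol

ΔH = -1320 kJ/mol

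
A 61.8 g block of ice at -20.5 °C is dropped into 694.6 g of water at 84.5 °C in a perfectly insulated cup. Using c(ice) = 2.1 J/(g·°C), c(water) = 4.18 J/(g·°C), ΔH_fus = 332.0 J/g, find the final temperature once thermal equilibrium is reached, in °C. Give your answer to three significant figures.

T_f = 70.3 °C

Heat to bring ice to 0 °C and melt it: q₁ = 61.8×2.1×20.5 + 61.8×332.0 = 23178 J
Heat the water can supply cooling to 0 °C: 694.6×4.18×84.5 = 245340 J > q₁, so all ice melts.
Energy balance: 694.6×4.18×(84.5 − T) = 23178 + 61.8×4.18×(T − 0)
2903.428(84.5 − T) = 23178 + 258.324 T
245340 − 23178 = 3161.752 T
T = 222162 / 3161.752 = 70.27 °C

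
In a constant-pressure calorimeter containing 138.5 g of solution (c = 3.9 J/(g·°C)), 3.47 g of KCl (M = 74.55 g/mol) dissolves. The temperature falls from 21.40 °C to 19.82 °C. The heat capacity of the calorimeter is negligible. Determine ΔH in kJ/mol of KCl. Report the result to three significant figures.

ΔH = 18.3 kJ/mol

|ΔT| = |19.82 − 21.40| = 1.58 °C
|q_surr| = (138.5 × 3.9) × 1.58 = 540.15 × 1.58 = 853.4 J
n(KCl) = 3.47 / 74.55 = 0.04655 mol
Temperature fell, so q_rxn = +|q_surr| = 0.8534 kJ
ΔH = q_rxn / n = 18.33 kJ/mol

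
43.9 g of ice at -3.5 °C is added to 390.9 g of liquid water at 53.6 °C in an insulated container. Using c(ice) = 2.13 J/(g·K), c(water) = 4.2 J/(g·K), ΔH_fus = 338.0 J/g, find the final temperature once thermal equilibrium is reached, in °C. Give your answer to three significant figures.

T_f = 39.9 °C

Heat to bring ice to 0 °C and melt it: q₁ = 43.9×2.13×3.5 + 43.9×338.0 = 15165 J
Heat the water can supply cooling to 0 °C: 390.9×4.2×53.6 = 87999.4 J > q₁, so all ice melts.
Energy balance: 390.9×4.2×(53.6 − T) = 15165 + 43.9×4.2×(T − 0)
1641.78(53.6 − T) = 15165 + 184.38 T
87999.4 − 15165 = 1826.16 T
T = 72834.4 / 1826.16 = 39.88 °C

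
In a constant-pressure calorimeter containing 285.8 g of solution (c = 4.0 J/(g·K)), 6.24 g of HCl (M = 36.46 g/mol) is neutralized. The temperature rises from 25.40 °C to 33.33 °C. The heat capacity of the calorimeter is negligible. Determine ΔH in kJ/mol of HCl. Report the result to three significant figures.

ΔH = -53.0 kJ/mol

|ΔT| = |33.33 − 25.40| = 7.93 °C
|q_surr| = (285.8 × 4.0) × 7.93 = 1143.2 × 7.93 = 9066 J
n(HCl) = 6.24 / 36.46 = 0.1711 mol
Temperature rose, so q_rxn = −|q_surr| = -9.066 kJ
ΔH = q_rxn / n = -52.99 kJ/mol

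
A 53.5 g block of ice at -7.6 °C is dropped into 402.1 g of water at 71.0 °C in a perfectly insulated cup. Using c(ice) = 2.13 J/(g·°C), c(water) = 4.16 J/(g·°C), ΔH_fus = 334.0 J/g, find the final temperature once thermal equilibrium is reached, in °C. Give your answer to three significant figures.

Heat to bring ice to 0 °C and melt it: q₁ = 53.5×2.13×7.6 + 53.5×334.0 = 18735 J
Heat the water can supply cooling to 0 °C: 402.1×4.16×71.0 = 118764 J > q₁, so all ice melts.
Energy balance: 402.1×4.16×(71.0 − T) = 18735 + 53.5×4.16×(T − 0)
1672.736(71.0 − T) = 18735 + 222.56 T
118764 − 18735 = 1895.296 T
T = 100029 / 1895.296 = 52.78 °C

T_f = 52.8 °C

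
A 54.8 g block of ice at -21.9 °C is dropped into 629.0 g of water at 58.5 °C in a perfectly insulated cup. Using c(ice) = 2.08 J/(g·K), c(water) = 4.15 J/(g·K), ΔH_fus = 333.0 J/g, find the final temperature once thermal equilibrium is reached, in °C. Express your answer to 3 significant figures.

Heat to bring ice to 0 °C and melt it: q₁ = 54.8×2.08×21.9 + 54.8×333.0 = 20745 J
Heat the water can supply cooling to 0 °C: 629.0×4.15×58.5 = 152705 J > q₁, so all ice melts.
Energy balance: 629.0×4.15×(58.5 − T) = 20745 + 54.8×4.15×(T − 0)
2610.35(58.5 − T) = 20745 + 227.42 T
152705 − 20745 = 2837.77 T
T = 131960 / 2837.77 = 46.50 °C

T_f = 46.5 °C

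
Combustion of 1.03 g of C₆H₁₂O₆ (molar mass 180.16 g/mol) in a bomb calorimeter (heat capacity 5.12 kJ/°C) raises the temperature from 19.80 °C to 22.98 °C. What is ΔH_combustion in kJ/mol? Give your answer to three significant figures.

ΔT = 22.98 − 19.80 = 3.18 °C
q_cal = C_cal × ΔT = 5.12 × 3.18 = 16.2816 kJ
n = 1.03 / 180.16 = 0.005717 mol
q_rxn = −q_cal = -16.2816 kJ
ΔH = -16.2816 / 0.005717 = -2848 kJ/mol

ΔH = -2850 kJ/mol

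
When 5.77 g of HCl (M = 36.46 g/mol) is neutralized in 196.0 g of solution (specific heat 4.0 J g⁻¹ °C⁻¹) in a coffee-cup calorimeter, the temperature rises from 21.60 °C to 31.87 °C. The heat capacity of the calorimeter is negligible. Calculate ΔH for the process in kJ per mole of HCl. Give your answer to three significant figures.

|ΔT| = |31.87 − 21.60| = 10.27 °C
|q_surr| = (196.0 × 4.0) × 10.27 = 784 × 10.27 = 8052 J
n(HCl) = 5.77 / 36.46 = 0.1583 mol
Temperature rose, so q_rxn = −|q_surr| = -8.052 kJ
ΔH = q_rxn / n = -50.87 kJ/mol

ΔH = -50.9 kJ/mol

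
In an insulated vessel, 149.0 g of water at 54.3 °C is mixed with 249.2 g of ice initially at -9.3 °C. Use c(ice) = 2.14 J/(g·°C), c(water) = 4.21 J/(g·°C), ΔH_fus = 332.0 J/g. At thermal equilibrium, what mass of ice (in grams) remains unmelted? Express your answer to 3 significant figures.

m_ice remaining = 162 g

Heat to warm all ice to 0 °C: 249.2×2.14×9.3 = 4959.6 J
Heat released by water cooling to 0 °C: 149.0×4.21×54.3 = 34062 J
34062 J < 4959.6 + 249.2×332.0 = 87694.0 J, so not all ice melts; final T = 0 °C.
Heat left for melting: 34062 − 4959.6 = 29102.4 J
Mass melted = 29102.4 / 332.0 = 87.66 g
Ice remaining = 249.2 − 87.66 = 161.54 g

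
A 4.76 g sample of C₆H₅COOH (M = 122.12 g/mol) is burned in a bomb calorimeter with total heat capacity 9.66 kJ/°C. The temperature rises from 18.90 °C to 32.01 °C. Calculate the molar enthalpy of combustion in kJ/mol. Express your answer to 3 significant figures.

ΔH = -3250 kJ/mol

ΔT = 32.01 − 18.90 = 13.11 °C
q_cal = C_cal × ΔT = 9.66 × 13.11 = 126.6426 kJ
n = 4.76 / 122.12 = 0.03898 mol
q_rxn = −q_cal = -126.6426 kJ
ΔH = -126.6426 / 0.03898 = -3249 kJ/mol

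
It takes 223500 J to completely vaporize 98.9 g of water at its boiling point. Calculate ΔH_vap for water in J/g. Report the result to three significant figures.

ΔH_vap = 2260 J/g

ΔH_vap = q / m = 223500 / 98.9 = 2260 J/g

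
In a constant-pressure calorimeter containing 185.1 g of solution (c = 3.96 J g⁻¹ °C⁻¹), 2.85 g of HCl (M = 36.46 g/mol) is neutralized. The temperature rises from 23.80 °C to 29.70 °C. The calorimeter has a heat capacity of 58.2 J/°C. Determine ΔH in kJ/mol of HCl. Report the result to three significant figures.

|ΔT| = |29.70 − 23.80| = 5.90 °C
|q_surr| = (185.1 × 3.96 + 58.2) × 5.90 = 791.196 × 5.90 = 4668 J
n(HCl) = 2.85 / 36.46 = 0.07817 mol
Temperature rose, so q_rxn = −|q_surr| = -4.668 kJ
ΔH = q_rxn / n = -59.72 kJ/mol

ΔH = -59.7 kJ/mol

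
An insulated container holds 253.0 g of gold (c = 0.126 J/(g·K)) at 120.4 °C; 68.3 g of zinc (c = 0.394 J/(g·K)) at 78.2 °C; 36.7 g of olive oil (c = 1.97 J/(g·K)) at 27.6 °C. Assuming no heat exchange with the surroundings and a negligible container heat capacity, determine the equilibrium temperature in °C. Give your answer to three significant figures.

T_f = 60.6 °C

Σ mᵢcᵢ(T − Tᵢ) = 0  ⇒  T = Σ mᵢcᵢTᵢ / Σ mᵢcᵢ
Σ mᵢcᵢ = 253.0×0.126 + 68.3×0.394 + 36.7×1.97 = 131.0872
Σ mᵢcᵢTᵢ = 31.878×120.4 + 26.9102×78.2 + 72.299×27.6 = 7937.9
T = 7937.9 / 131.0872 = 60.55 °C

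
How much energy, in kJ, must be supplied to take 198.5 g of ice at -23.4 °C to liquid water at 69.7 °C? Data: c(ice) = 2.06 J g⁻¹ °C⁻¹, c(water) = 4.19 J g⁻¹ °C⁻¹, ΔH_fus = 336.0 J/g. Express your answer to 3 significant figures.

q1 (heat ice -23.4→0.0 °C): 198.5 × 2.06 × 23.4 = 9568 J
q2 (melt at 0 °C): 198.5 × 336.0 = 66696 J
q3 (heat water 0.0→69.7 °C): 198.5 × 4.19 × 69.7 = 57971 J
Total: 9568 + 66696 + 57971 = 134235 J = 134 kJ

q = 134 kJ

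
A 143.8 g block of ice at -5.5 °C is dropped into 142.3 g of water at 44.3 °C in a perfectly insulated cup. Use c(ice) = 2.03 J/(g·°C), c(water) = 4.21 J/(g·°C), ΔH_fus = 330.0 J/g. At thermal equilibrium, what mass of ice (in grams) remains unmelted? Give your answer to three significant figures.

m_ice remaining = 68.2 g

Heat to warm all ice to 0 °C: 143.8×2.03×5.5 = 1605.5 J
Heat released by water cooling to 0 °C: 142.3×4.21×44.3 = 26539 J
26539 J < 1605.5 + 143.8×330.0 = 49059.5 J, so not all ice melts; final T = 0 °C.
Heat left for melting: 26539 − 1605.5 = 24933.5 J
Mass melted = 24933.5 / 330.0 = 75.56 g
Ice remaining = 143.8 − 75.56 = 68.24 g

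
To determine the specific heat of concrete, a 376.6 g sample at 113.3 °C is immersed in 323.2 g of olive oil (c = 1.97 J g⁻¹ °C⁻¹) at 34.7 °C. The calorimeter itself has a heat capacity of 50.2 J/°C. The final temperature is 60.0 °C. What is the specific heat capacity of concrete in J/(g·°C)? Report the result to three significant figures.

c = 0.866 J/(g·°C)

q_gained = (323.2 × 1.97 + 50.2) × (60.0 − 34.7) = 17380 J
q_lost = 376.6 × c × (113.3 − 60.0) = 20072.78 c
Set equal: c = 17380 / 20072.78 = 0.866 J/(g·°C)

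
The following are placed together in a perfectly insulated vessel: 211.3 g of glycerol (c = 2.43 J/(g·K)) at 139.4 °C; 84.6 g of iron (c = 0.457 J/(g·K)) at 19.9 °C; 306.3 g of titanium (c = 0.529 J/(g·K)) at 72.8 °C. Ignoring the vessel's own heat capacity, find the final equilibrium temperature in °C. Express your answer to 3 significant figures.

Σ mᵢcᵢ(T − Tᵢ) = 0  ⇒  T = Σ mᵢcᵢTᵢ / Σ mᵢcᵢ
Σ mᵢcᵢ = 211.3×2.43 + 84.6×0.457 + 306.3×0.529 = 714.1539
Σ mᵢcᵢTᵢ = 513.459×139.4 + 38.6622×19.9 + 162.0327×72.8 = 84142
T = 84142 / 714.1539 = 117.8 °C

T_f = 118 °C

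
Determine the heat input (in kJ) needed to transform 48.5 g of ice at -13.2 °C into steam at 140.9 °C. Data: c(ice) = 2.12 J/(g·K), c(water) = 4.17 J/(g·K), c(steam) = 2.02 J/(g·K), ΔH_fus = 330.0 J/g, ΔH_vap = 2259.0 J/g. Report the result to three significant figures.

q1 (heat ice -13.2→0.0 °C): 48.5 × 2.12 × 13.2 = 1357 J
q2 (melt at 0 °C): 48.5 × 330.0 = 16005 J
q3 (heat water 0.0→100.0 °C): 48.5 × 4.17 × 100.0 = 20225 J
q4 (vaporize at 100 °C): 48.5 × 2259.0 = 109562 J
q5 (heat steam 100.0→140.9 °C): 48.5 × 2.02 × 40.9 = 4007 J
Total: 1357 + 16005 + 20225 + 109562 + 4007 = 151156 J = 151 kJ

q = 151 kJ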